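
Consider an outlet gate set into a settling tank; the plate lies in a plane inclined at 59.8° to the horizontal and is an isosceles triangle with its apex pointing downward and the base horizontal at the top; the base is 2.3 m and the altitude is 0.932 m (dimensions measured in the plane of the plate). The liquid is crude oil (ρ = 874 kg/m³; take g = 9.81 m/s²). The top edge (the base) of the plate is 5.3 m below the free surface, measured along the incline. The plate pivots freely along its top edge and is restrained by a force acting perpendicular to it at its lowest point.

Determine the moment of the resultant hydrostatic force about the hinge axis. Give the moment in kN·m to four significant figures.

M ≈ 14.23 kN·m

γ = ρg = 874 × 9.81 / 1000 = 8.57394 kN/m³.
Let θ = 59.8° be the plate's angle to the horizontal; measure y along the incline from where the plane meets the free surface. Vertical depth h = y·sinθ with sinθ = 0.864275.
With the apex down, the centroid sits h/3 = 0.932/3 = 0.310667 m below the base (the top edge), so y_c = 5.3 + 0.310667 = 5.61067 m and h_c = 5.61067 × 0.864275 = 4.84916 m.
A = ½ × 2.3 × 0.932 = 1.0718 m².
Resultant F = γ·h_c·A = 8.57394 × 4.84916 × 1.0718 = 44.5616 kN.
I_c = b·h³/36 = 2.3 × 0.932³/36 = 0.0517217 m⁴.
Centre of pressure: y_p = y_c + I_c/(y_c·A) = 5.61067 + 0.0517217/(5.61067 × 1.0718) = 5.61067 + 0.00860091 = 5.61927 m along the plane.
The resultant acts 0.310667 + 0.00860091 = 0.319268 m (along the plate) below the hinge at the top edge, so the moment about the hinge is M = F × 0.319268 = 44.5616 × 0.319268 = 14.2271 kN·m.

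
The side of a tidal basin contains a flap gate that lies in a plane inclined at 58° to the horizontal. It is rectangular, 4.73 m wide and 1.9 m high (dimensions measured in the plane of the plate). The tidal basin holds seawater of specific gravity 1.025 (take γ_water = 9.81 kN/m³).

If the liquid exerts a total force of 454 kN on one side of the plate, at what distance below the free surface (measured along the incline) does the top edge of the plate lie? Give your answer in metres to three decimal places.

γ = 1.025 × 9.81 = 10.05525 kN/m³.
A = 4.73 × 1.9 = 8.987 m².
From F = γ·h_c·A, the centroid depth is h_c = 454/(10.05525 × 8.987) = 5.02398 m.
Let θ = 58° be the plate's angle to the horizontal; measure y along the incline from where the plane meets the free surface. Vertical depth h = y·sinθ with sinθ = 0.848048.
Along the incline, y_c = h_c/sinθ = 5.02398/0.848048 = 5.92417 m.
The centroid lies 1.9/2 = 0.95 m below the top edge, so the top edge sits at y_top = 5.92417 − 0.95 = 4.97417 m along the incline.

y_top ≈ 4.974 m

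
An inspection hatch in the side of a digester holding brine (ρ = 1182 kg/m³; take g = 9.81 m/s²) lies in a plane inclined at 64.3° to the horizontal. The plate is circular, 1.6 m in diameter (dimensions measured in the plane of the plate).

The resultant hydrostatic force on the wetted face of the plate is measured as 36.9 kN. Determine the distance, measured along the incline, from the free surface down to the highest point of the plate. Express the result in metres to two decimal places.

γ = ρg = 1182 × 9.81 / 1000 = 11.59542 kN/m³.
A = π(0.8)² = 2.01062 m².
From F = γ·h_c·A, the centroid depth is h_c = 36.9/(11.59542 × 2.01062) = 1.58274 m.
Let θ = 64.3° be the plate's angle to the horizontal; measure y along the incline from where the plane meets the free surface. Vertical depth h = y·sinθ with sinθ = 0.901077.
Along the incline, y_c = h_c/sinθ = 1.58274/0.901077 = 1.7565 m.
The centroid is at the centre, 0.8 m below the top of the plate, so the highest point sits at y_top = 1.7565 − 0.8 = 0.9565 m along the incline.

y_top ≈ 0.96 m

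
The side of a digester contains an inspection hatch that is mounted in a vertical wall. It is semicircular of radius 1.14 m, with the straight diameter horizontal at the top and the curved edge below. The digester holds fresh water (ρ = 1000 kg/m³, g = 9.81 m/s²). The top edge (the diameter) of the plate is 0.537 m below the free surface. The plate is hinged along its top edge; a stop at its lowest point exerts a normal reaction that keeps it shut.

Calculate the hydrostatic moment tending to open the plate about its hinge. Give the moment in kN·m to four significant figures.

M ≈ 11.71 kN·m

γ = ρg = 1000 × 9.81 = 9810 N/m³ = 9.81 kN/m³.
The centroid of a semicircle lies 4r/(3π) = 0.483831 m from the diameter, here below the top edge, so the centroid depth is h_c = 0.537 + 0.483831 = 1.02083 m.
A = πr²/2 = π × 1.14²/2 = 2.04141 m².
Resultant F = γ·h_c·A = 9.81 × 1.02083 × 2.04141 = 20.4434 kN.
I_c = (π/8 − 8/(9π))·r⁴ = 0.109757 × 1.14⁴ = 0.185375 m⁴.
Centre of pressure: y_p = y_c + I_c/(y_c·A) = 1.02083 + 0.185375/(1.02083 × 2.04141) = 1.02083 + 0.0889544 = 1.10978 m along the plane.
The resultant acts 0.483831 + 0.0889544 = 0.572785 m (along the plate) below the hinge at the top edge, so the moment about the hinge is M = F × 0.572785 = 20.4434 × 0.572785 = 11.7097 kN·m.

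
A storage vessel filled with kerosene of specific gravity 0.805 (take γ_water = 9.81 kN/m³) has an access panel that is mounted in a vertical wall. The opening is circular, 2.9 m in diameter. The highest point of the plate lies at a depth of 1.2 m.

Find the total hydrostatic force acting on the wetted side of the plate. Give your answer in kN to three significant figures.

γ = 0.805 × 9.81 = 7.89705 kN/m³.
The centroid is at the centre, 1.45 m below the top of the plate, so the centroid depth is h_c = 1.2 + 1.45 = 2.65 m.
A = π(1.45)² = 6.6052 m².
Resultant F = γ·h_c·A = 7.89705 × 2.65 × 6.6052 = 138.228 kN.

F ≈ 138 kN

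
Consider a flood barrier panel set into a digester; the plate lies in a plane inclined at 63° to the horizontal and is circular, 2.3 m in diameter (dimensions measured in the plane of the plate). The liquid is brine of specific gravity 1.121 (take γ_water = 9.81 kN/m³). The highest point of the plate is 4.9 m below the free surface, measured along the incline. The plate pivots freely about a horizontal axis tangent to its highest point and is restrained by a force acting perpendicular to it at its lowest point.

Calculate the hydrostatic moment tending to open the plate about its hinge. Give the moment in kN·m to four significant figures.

M ≈ 296.7 kN·m

γ = 1.121 × 9.81 = 10.99701 kN/m³.
Let θ = 63° be the plate's angle to the horizontal; measure y along the incline from where the plane meets the free surface. Vertical depth h = y·sinθ with sinθ = 0.891007.
The centroid is at the centre, 1.15 m below the top of the plate, so y_c = 4.9 + 1.15 = 6.05 m and h_c = 6.05 × 0.891007 = 5.39059 m.
A = π(1.15)² = 4.15476 m².
Resultant F = γ·h_c·A = 10.99701 × 5.39059 × 4.15476 = 246.296 kN.
I_c = πr⁴/4 = π × 1.15⁴/4 = 1.37367 m⁴.
Centre of pressure: y_p = y_c + I_c/(y_c·A) = 6.05 + 1.37367/(6.05 × 4.15476) = 6.05 + 0.0546489 = 6.10465 m along the plane.
The resultant acts 1.15 + 0.0546489 = 1.20465 m (along the plate) below the hinge at the top edge, so the moment about the hinge is M = F × 1.20465 = 246.296 × 1.20465 = 296.7 kN·m.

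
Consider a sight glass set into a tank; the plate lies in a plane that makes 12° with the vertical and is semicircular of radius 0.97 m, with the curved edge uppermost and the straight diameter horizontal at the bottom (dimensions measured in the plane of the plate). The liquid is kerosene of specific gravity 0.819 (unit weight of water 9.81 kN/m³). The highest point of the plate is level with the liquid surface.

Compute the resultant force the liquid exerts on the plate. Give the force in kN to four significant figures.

γ = 0.819 × 9.81 = 8.03439 kN/m³.
The plate makes 12° with the vertical, i.e. θ = 90° − 12° = 78° to the horizontal. Measuring y along the incline from the free-surface line, vertical depth h = y·sinθ with sinθ = 0.978148.
The centroid lies 4r/(3π) = 0.411681 m above the diameter, so r − 4r/(3π) = 0.97 − 0.411681 = 0.558319 m below the topmost point, so y_c = 0.558319 m and h_c = 0.558319 × 0.978148 = 0.546119 m.
A = πr²/2 = π × 0.97²/2 = 1.47796 m².
Resultant F = γ·h_c·A = 8.03439 × 0.546119 × 1.47796 = 6.48489 kN.

F ≈ 6.485 kN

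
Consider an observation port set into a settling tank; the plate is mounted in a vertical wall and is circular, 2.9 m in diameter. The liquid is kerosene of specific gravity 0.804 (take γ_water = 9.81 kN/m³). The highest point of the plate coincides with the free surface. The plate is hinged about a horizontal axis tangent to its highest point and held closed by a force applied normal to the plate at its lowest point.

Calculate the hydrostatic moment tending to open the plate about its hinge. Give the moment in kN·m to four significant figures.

γ = 0.804 × 9.81 = 7.88724 kN/m³.
The centroid is at the centre, 1.45 m below the top of the plate, so the centroid depth is h_c = 1.45 m.
A = π(1.45)² = 6.6052 m².
Resultant F = γ·h_c·A = 7.88724 × 1.45 × 6.6052 = 75.5404 kN.
I_c = πr⁴/4 = π × 1.45⁴/4 = 3.47186 m⁴.
Centre of pressure: y_p = y_c + I_c/(y_c·A) = 1.45 + 3.47186/(1.45 × 6.6052) = 1.45 + 0.3625 = 1.8125 m along the plane.
The resultant acts 1.45 + 0.3625 = 1.8125 m (along the plate) below the hinge at the top edge, so the moment about the hinge is M = F × 1.8125 = 75.5404 × 1.8125 = 136.917 kN·m.

M ≈ 136.9 kN·m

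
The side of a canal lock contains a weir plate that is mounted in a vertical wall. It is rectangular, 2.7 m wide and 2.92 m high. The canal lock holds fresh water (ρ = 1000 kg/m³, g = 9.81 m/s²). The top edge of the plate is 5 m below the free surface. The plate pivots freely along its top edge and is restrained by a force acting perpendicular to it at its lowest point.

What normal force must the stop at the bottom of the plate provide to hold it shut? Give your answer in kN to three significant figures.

P ≈ 269 kN

γ = ρg = 1000 × 9.81 = 9810 N/m³ = 9.81 kN/m³.
The centroid lies 2.92/2 = 1.46 m below the top edge, so the centroid depth is h_c = 5 + 1.46 = 6.46 m.
A = 2.7 × 2.92 = 7.884 m².
Resultant F = γ·h_c·A = 9.81 × 6.46 × 7.884 = 499.63 kN.
I_c = b·h³/12 = 2.7 × 2.92³/12 = 5.60184 m⁴.
Centre of pressure: y_p = y_c + I_c/(y_c·A) = 6.46 + 5.60184/(6.46 × 7.884) = 6.46 + 0.10999 = 6.56999 m along the plane.
The resultant acts 1.46 + 0.10999 = 1.56999 m (along the plate) below the hinge at the top edge, so the moment about the hinge is M = F × 1.56999 = 499.63 × 1.56999 = 784.414 kN·m.
A normal force at the bottom, 2.92 m from the hinge, must supply this moment: P = 784.414/2.92 = 268.635 kN.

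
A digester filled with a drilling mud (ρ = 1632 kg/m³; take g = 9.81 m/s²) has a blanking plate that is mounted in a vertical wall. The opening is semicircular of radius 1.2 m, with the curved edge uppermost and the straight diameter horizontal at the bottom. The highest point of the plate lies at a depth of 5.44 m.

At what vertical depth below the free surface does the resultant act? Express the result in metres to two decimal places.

h_p = 6.15 m

γ = ρg = 1632 × 9.81 / 1000 = 16.00992 kN/m³.
The centroid lies 4r/(3π) = 0.509296 m above the diameter, so r − 4r/(3π) = 1.2 − 0.509296 = 0.690704 m below the topmost point, so the centroid depth is h_c = 5.44 + 0.690704 = 6.1307 m.
A = πr²/2 = π × 1.2²/2 = 2.26195 m².
Resultant F = γ·h_c·A = 16.00992 × 6.1307 × 2.26195 = 222.015 kN.
I_c = (π/8 − 8/(9π))·r⁴ = 0.109757 × 1.2⁴ = 0.227592 m⁴.
Centre of pressure: y_p = y_c + I_c/(y_c·A) = 6.1307 + 0.227592/(6.1307 × 2.26195) = 6.1307 + 0.0164121 = 6.14711 m along the plane.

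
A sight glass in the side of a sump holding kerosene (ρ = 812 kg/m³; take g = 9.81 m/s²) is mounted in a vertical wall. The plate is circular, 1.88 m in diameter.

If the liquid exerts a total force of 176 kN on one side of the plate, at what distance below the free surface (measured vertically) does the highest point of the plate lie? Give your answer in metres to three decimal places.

d_top ≈ 7.019 m

γ = ρg = 812 × 9.81 / 1000 = 7.96572 kN/m³.
A = π(0.94)² = 2.77591 m².
From F = γ·h_c·A, the centroid depth is h_c = 176/(7.96572 × 2.77591) = 7.95944 m.
The centroid is at the centre, 0.94 m below the top of the plate, so the highest point sits at h_top = 7.95944 − 0.94 = 7.01944 m below the surface.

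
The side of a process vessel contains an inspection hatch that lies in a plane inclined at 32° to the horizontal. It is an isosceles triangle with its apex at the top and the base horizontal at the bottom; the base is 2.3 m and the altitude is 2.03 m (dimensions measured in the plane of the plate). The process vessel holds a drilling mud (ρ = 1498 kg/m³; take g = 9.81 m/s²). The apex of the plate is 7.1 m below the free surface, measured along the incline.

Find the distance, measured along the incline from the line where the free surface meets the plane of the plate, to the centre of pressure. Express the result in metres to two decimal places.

γ = ρg = 1498 × 9.81 / 1000 = 14.69538 kN/m³.
Let θ = 32° be the plate's angle to the horizontal; measure y along the incline from where the plane meets the free surface. Vertical depth h = y·sinθ with sinθ = 0.529919.
With the apex up, the centroid sits 2h/3 = 2 × 2.03/3 = 1.35333 m below the apex, so y_c = 7.1 + 1.35333 = 8.45333 m and h_c = 8.45333 × 0.529919 = 4.47958 m.
A = ½ × 2.3 × 2.03 = 2.3345 m².
Resultant F = γ·h_c·A = 14.69538 × 4.47958 × 2.3345 = 153.678 kN.
I_c = b·h³/36 = 2.3 × 2.03³/36 = 0.534458 m⁴.
Centre of pressure: y_p = y_c + I_c/(y_c·A) = 8.45333 + 0.534458/(8.45333 × 2.3345) = 8.45333 + 0.0270827 = 8.48041 m along the plane.

y_p = 8.48 m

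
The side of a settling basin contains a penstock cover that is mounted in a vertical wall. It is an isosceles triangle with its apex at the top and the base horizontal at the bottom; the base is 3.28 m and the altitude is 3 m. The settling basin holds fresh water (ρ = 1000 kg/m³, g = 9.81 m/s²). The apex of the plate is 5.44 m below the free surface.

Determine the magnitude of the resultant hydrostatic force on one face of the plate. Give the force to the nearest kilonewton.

γ = ρg = 1000 × 9.81 = 9810 N/m³ = 9.81 kN/m³.
With the apex up, the centroid sits 2h/3 = 2 × 3/3 = 2 m below the apex, so the centroid depth is h_c = 5.44 + 2 = 7.44 m.
A = ½ × 3.28 × 3 = 4.92 m².
Resultant F = γ·h_c·A = 9.81 × 7.44 × 4.92 = 359.093 kN.

F ≈ 359 kN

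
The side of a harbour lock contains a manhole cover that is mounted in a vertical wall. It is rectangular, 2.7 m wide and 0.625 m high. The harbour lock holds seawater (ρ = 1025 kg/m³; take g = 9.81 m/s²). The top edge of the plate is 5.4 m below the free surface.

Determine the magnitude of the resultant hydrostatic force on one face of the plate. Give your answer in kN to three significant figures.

γ = ρg = 1025 × 9.81 / 1000 = 10.05525 kN/m³.
The centroid lies 0.625/2 = 0.3125 m below the top edge, so the centroid depth is h_c = 5.4 + 0.3125 = 5.7125 m.
A = 2.7 × 0.625 = 1.6875 m².
Resultant F = γ·h_c·A = 10.05525 × 5.7125 × 1.6875 = 96.931 kN.

F ≈ 96.9 kN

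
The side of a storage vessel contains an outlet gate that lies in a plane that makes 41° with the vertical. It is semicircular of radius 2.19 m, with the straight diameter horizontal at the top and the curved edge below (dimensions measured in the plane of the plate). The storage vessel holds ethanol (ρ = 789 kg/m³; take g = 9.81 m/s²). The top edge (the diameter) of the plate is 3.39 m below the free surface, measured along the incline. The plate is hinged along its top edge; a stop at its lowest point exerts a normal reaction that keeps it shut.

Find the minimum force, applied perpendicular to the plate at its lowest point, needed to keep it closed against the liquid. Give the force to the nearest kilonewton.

P ≈ 87 kN

γ = ρg = 789 × 9.81 / 1000 = 7.74009 kN/m³.
The plate makes 41° with the vertical, i.e. θ = 90° − 41° = 49° to the horizontal. Measuring y along the incline from the free-surface line, vertical depth h = y·sinθ with sinθ = 0.754710.
The centroid of a semicircle lies 4r/(3π) = 0.929465 m from the diameter, here below the top edge, so y_c = 3.39 + 0.929465 = 4.31947 m and h_c = 4.31947 × 0.754710 = 3.25995 m.
A = πr²/2 = π × 2.19²/2 = 7.5337 m².
Resultant F = γ·h_c·A = 7.74009 × 3.25995 × 7.5337 = 190.093 kN.
I_c = (π/8 − 8/(9π))·r⁴ = 0.109757 × 2.19⁴ = 2.52469 m⁴.
Centre of pressure: y_p = y_c + I_c/(y_c·A) = 4.31947 + 2.52469/(4.31947 × 7.5337) = 4.31947 + 0.0775835 = 4.39705 m along the plane.
The resultant acts 0.929465 + 0.0775835 = 1.00705 m (along the plate) below the hinge at the top edge, so the moment about the hinge is M = F × 1.00705 = 190.093 × 1.00705 = 191.433 kN·m.
A normal force at the bottom, 2.19 m from the hinge, must supply this moment: P = 191.433/2.19 = 87.4123 kN.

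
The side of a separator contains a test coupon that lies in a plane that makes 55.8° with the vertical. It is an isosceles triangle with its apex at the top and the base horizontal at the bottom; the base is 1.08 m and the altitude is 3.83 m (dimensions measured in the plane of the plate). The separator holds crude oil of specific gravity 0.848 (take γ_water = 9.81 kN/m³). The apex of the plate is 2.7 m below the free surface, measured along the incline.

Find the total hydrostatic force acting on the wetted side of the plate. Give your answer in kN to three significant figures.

F ≈ 50.8 kN

γ = 0.848 × 9.81 = 8.31888 kN/m³.
The plate makes 55.8° with the vertical, i.e. θ = 90° − 55.8° = 34.2° to the horizontal. Measuring y along the incline from the free-surface line, vertical depth h = y·sinθ with sinθ = 0.562083.
With the apex up, the centroid sits 2h/3 = 2 × 3.83/3 = 2.55333 m below the apex, so y_c = 2.7 + 2.55333 = 5.25333 m and h_c = 5.25333 × 0.562083 = 2.95281 m.
A = ½ × 1.08 × 3.83 = 2.0682 m².
Resultant F = γ·h_c·A = 8.31888 × 2.95281 × 2.0682 = 50.8034 kN.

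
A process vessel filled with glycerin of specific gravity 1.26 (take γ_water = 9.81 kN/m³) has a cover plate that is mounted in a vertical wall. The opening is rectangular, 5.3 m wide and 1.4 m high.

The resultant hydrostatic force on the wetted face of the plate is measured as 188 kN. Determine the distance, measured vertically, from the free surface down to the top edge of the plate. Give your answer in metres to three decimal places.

d_top ≈ 1.350 m

γ = 1.26 × 9.81 = 12.3606 kN/m³.
A = 5.3 × 1.4 = 7.42 m².
From F = γ·h_c·A, the centroid depth is h_c = 188/(12.3606 × 7.42) = 2.04981 m.
The centroid lies 1.4/2 = 0.7 m below the top edge, so the top edge sits at h_top = 2.04981 − 0.7 = 1.34981 m below the surface.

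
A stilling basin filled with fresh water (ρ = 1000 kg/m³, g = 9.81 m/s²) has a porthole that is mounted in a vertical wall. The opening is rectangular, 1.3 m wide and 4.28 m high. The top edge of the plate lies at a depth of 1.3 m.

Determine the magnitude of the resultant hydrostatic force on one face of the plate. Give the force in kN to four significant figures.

F ≈ 187.8 kN

γ = ρg = 1000 × 9.81 = 9810 N/m³ = 9.81 kN/m³.
The centroid lies 4.28/2 = 2.14 m below the top edge, so the centroid depth is h_c = 1.3 + 2.14 = 3.44 m.
A = 1.3 × 4.28 = 5.564 m².
Resultant F = γ·h_c·A = 9.81 × 3.44 × 5.564 = 187.765 kN.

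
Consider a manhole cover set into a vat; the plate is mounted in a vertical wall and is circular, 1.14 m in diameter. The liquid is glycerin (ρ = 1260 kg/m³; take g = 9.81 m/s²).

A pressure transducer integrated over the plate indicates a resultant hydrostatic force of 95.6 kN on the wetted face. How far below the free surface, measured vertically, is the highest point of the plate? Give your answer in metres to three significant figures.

γ = ρg = 1260 × 9.81 / 1000 = 12.3606 kN/m³.
A = π(0.57)² = 1.0207 m².
From F = γ·h_c·A, the centroid depth is h_c = 95.6/(12.3606 × 1.0207) = 7.5774 m.
The centroid is at the centre, 0.57 m below the top of the plate, so the highest point sits at h_top = 7.5774 − 0.57 = 7.0074 m below the surface.

d_top ≈ 7.01 m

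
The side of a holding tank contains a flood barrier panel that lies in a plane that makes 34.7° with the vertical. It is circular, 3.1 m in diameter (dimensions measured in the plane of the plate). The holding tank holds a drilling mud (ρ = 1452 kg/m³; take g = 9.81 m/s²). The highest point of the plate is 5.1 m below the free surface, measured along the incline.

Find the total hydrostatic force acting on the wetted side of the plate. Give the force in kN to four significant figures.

F ≈ 587.8 kN

γ = ρg = 1452 × 9.81 / 1000 = 14.24412 kN/m³.
The plate makes 34.7° with the vertical, i.e. θ = 90° − 34.7° = 55.3° to the horizontal. Measuring y along the incline from the free-surface line, vertical depth h = y·sinθ with sinθ = 0.822144.
The centroid is at the centre, 1.55 m below the top of the plate, so y_c = 5.1 + 1.55 = 6.65 m and h_c = 6.65 × 0.822144 = 5.46726 m.
A = π(1.55)² = 7.54768 m².
Resultant F = γ·h_c·A = 14.24412 × 5.46726 × 7.54768 = 587.785 kN.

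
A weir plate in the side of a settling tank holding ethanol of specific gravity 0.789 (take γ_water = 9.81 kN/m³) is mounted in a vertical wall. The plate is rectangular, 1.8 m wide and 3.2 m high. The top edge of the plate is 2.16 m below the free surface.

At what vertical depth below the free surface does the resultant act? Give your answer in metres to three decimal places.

γ = 0.789 × 9.81 = 7.74009 kN/m³.
The centroid lies 3.2/2 = 1.6 m below the top edge, so the centroid depth is h_c = 2.16 + 1.6 = 3.76 m.
A = 1.8 × 3.2 = 5.76 m².
Resultant F = γ·h_c·A = 7.74009 × 3.76 × 5.76 = 167.632 kN.
I_c = b·h³/12 = 1.8 × 3.2³/12 = 4.9152 m⁴.
Centre of pressure: y_p = y_c + I_c/(y_c·A) = 3.76 + 4.9152/(3.76 × 5.76) = 3.76 + 0.22695 = 3.98695 m along the plane.

h_p = 3.987 m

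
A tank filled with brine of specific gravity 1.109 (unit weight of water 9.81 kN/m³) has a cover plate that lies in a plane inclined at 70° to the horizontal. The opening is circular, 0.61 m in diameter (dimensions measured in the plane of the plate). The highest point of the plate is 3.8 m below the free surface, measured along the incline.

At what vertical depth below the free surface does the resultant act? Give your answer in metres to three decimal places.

γ = 1.109 × 9.81 = 10.87929 kN/m³.
Let θ = 70° be the plate's angle to the horizontal; measure y along the incline from where the plane meets the free surface. Vertical depth h = y·sinθ with sinθ = 0.939693.
The centroid is at the centre, 0.305 m below the top of the plate, so y_c = 3.8 + 0.305 = 4.105 m and h_c = 4.105 × 0.939693 = 3.85744 m.
A = π(0.305)² = 0.292247 m².
Resultant F = γ·h_c·A = 10.87929 × 3.85744 × 0.292247 = 12.2645 kN.
I_c = πr⁴/4 = π × 0.305⁴/4 = 0.00679656 m⁴.
Centre of pressure: y_p = y_c + I_c/(y_c·A) = 4.105 + 0.00679656/(4.105 × 0.292247) = 4.105 + 0.00566534 = 4.11067 m along the plane.
Vertically, h_p = y_p·sinθ = 4.11067 × 0.939693 = 3.86277 m.

h_p = 3.863 m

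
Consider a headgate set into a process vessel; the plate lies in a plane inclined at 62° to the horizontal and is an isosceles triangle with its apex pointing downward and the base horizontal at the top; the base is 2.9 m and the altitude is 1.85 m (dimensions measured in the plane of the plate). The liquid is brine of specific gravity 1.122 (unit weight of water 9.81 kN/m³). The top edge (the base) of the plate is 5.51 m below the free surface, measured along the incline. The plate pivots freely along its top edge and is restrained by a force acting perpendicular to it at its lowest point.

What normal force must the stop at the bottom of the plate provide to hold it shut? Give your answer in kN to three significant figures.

γ = 1.122 × 9.81 = 11.00682 kN/m³.
Let θ = 62° be the plate's angle to the horizontal; measure y along the incline from where the plane meets the free surface. Vertical depth h = y·sinθ with sinθ = 0.882948.
With the apex down, the centroid sits h/3 = 1.85/3 = 0.616667 m below the base (the top edge), so y_c = 5.51 + 0.616667 = 6.12667 m and h_c = 6.12667 × 0.882948 = 5.40953 m.
A = ½ × 2.9 × 1.85 = 2.6825 m².
Resultant F = γ·h_c·A = 11.00682 × 5.40953 × 2.6825 = 159.721 kN.
I_c = b·h³/36 = 2.9 × 1.85³/36 = 0.510048 m⁴.
Centre of pressure: y_p = y_c + I_c/(y_c·A) = 6.12667 + 0.510048/(6.12667 × 2.6825) = 6.12667 + 0.0310346 = 6.1577 m along the plane.
The resultant acts 0.616667 + 0.0310346 = 0.647702 m (along the plate) below the hinge at the top edge, so the moment about the hinge is M = F × 0.647702 = 159.721 × 0.647702 = 103.452 kN·m.
A normal force at the bottom, 1.85 m from the hinge, must supply this moment: P = 103.452/1.85 = 55.92 kN.

P ≈ 55.9 kN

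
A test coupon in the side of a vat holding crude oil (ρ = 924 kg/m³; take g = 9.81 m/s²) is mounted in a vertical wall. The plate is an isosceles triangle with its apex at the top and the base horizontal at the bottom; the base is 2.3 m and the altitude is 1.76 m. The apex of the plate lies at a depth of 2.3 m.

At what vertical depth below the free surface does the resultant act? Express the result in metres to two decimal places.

h_p = 3.52 m

γ = ρg = 924 × 9.81 / 1000 = 9.06444 kN/m³.
With the apex up, the centroid sits 2h/3 = 2 × 1.76/3 = 1.17333 m below the apex, so the centroid depth is h_c = 2.3 + 1.17333 = 3.47333 m.
A = ½ × 2.3 × 1.76 = 2.024 m².
Resultant F = γ·h_c·A = 9.06444 × 3.47333 × 2.024 = 63.7232 kN.
I_c = b·h³/36 = 2.3 × 1.76³/36 = 0.348308 m⁴.
Centre of pressure: y_p = y_c + I_c/(y_c·A) = 3.47333 + 0.348308/(3.47333 × 2.024) = 3.47333 + 0.0495458 = 3.52288 m along the plane.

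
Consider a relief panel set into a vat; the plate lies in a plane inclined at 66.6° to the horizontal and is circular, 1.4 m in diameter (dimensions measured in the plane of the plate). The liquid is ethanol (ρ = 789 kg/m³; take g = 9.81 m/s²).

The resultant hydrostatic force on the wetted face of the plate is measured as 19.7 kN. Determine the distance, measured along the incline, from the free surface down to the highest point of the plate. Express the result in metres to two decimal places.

γ = ρg = 789 × 9.81 / 1000 = 7.74009 kN/m³.
A = π(0.7)² = 1.53938 m².
From F = γ·h_c·A, the centroid depth is h_c = 19.7/(7.74009 × 1.53938) = 1.65339 m.
Let θ = 66.6° be the plate's angle to the horizontal; measure y along the incline from where the plane meets the free surface. Vertical depth h = y·sinθ with sinθ = 0.917755.
Along the incline, y_c = h_c/sinθ = 1.65339/0.917755 = 1.80156 m.
The centroid is at the centre, 0.7 m below the top of the plate, so the highest point sits at y_top = 1.80156 − 0.7 = 1.10156 m along the incline.

y_top ≈ 1.10 m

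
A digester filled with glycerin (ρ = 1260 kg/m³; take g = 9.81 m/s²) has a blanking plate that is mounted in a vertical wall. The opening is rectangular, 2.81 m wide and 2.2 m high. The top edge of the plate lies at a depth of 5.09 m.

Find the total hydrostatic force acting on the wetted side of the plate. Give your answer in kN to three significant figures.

F ≈ 473 kN

γ = ρg = 1260 × 9.81 / 1000 = 12.3606 kN/m³.
The centroid lies 2.2/2 = 1.1 m below the top edge, so the centroid depth is h_c = 5.09 + 1.1 = 6.19 m.
A = 2.81 × 2.2 = 6.182 m².
Resultant F = γ·h_c·A = 12.3606 × 6.19 × 6.182 = 472.998 kN.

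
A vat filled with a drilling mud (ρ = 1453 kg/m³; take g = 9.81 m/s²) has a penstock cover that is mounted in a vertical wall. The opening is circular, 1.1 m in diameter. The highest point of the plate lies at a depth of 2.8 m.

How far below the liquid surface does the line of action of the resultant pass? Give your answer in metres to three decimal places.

γ = ρg = 1453 × 9.81 / 1000 = 14.25393 kN/m³.
The centroid is at the centre, 0.55 m below the top of the plate, so the centroid depth is h_c = 2.8 + 0.55 = 3.35 m.
A = π(0.55)² = 0.950332 m².
Resultant F = γ·h_c·A = 14.25393 × 3.35 × 0.950332 = 45.379 kN.
I_c = πr⁴/4 = π × 0.55⁴/4 = 0.0718688 m⁴.
Centre of pressure: y_p = y_c + I_c/(y_c·A) = 3.35 + 0.0718688/(3.35 × 0.950332) = 3.35 + 0.0225746 = 3.37257 m along the plane.

h_p = 3.373 m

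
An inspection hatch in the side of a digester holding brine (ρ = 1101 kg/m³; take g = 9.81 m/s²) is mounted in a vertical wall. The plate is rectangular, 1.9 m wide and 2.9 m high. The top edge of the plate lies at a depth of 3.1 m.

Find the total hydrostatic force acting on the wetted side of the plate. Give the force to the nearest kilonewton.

γ = ρg = 1101 × 9.81 / 1000 = 10.80081 kN/m³.
The centroid lies 2.9/2 = 1.45 m below the top edge, so the centroid depth is h_c = 3.1 + 1.45 = 4.55 m.
A = 1.9 × 2.9 = 5.51 m².
Resultant F = γ·h_c·A = 10.80081 × 4.55 × 5.51 = 270.782 kN.

F ≈ 271 kN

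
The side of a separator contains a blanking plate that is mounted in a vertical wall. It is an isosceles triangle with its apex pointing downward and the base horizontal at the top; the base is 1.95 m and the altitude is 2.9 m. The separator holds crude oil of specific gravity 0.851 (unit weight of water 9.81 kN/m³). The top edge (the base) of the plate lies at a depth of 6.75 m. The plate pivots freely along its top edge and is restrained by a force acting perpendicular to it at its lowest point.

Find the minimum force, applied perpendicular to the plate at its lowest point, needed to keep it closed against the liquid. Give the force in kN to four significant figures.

P ≈ 64.52 kN

γ = 0.851 × 9.81 = 8.34831 kN/m³.
With the apex down, the centroid sits h/3 = 2.9/3 = 0.966667 m below the base (the top edge), so the centroid depth is h_c = 6.75 + 0.966667 = 7.71667 m.
A = ½ × 1.95 × 2.9 = 2.8275 m².
Resultant F = γ·h_c·A = 8.34831 × 7.71667 × 2.8275 = 182.151 kN.
I_c = b·h³/36 = 1.95 × 2.9³/36 = 1.32107 m⁴.
Centre of pressure: y_p = y_c + I_c/(y_c·A) = 7.71667 + 1.32107/(7.71667 × 2.8275) = 7.71667 + 0.0605471 = 7.77722 m along the plane.
The resultant acts 0.966667 + 0.0605471 = 1.02721 m (along the plate) below the hinge at the top edge, so the moment about the hinge is M = F × 1.02721 = 182.151 × 1.02721 = 187.107 kN·m.
A normal force at the bottom, 2.9 m from the hinge, must supply this moment: P = 187.107/2.9 = 64.5197 kN.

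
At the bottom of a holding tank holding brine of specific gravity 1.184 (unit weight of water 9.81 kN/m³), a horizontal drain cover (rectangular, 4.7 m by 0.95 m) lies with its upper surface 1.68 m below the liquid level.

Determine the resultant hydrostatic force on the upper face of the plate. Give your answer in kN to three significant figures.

γ = 1.184 × 9.81 = 11.61504 kN/m³.
The plate is horizontal, so pressure is uniform at p = γ·h = 11.61504 × 1.68 = 19.5133 kN/m².
A = 4.7 × 0.95 = 4.465 m².
F = p·A = 19.5133 × 4.465 = 87.1269 kN.

F ≈ 87.1 kN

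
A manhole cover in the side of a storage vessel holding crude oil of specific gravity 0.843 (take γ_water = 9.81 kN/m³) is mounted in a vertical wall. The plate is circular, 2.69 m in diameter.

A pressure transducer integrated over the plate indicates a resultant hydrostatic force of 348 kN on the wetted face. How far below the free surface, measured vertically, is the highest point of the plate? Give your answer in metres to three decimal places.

d_top ≈ 6.059 m

γ = 0.843 × 9.81 = 8.26983 kN/m³.
A = π(1.345)² = 5.68322 m².
From F = γ·h_c·A, the centroid depth is h_c = 348/(8.26983 × 5.68322) = 7.40437 m.
The centroid is at the centre, 1.345 m below the top of the plate, so the highest point sits at h_top = 7.40437 − 1.345 = 6.05937 m below the surface.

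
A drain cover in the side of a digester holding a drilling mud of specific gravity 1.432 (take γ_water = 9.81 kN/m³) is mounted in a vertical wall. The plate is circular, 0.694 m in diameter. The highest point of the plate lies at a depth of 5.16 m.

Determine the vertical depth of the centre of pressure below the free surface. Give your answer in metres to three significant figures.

h_p = 5.51 m

γ = 1.432 × 9.81 = 14.04792 kN/m³.
The centroid is at the centre, 0.347 m below the top of the plate, so the centroid depth is h_c = 5.16 + 0.347 = 5.507 m.
A = π(0.347)² = 0.378276 m².
Resultant F = γ·h_c·A = 14.04792 × 5.507 × 0.378276 = 29.2641 kN.
I_c = πr⁴/4 = π × 0.347⁴/4 = 0.011387 m⁴.
Centre of pressure: y_p = y_c + I_c/(y_c·A) = 5.507 + 0.011387/(5.507 × 0.378276) = 5.507 + 0.0054662 = 5.51247 m along the plane.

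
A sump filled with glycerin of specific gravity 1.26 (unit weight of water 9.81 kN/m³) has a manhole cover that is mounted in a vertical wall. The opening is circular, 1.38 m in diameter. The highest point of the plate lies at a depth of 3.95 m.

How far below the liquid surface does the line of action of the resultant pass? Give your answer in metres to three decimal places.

h_p = 4.666 m

γ = 1.26 × 9.81 = 12.3606 kN/m³.
The centroid is at the centre, 0.69 m below the top of the plate, so the centroid depth is h_c = 3.95 + 0.69 = 4.64 m.
A = π(0.69)² = 1.49571 m².
Resultant F = γ·h_c·A = 12.3606 × 4.64 × 1.49571 = 85.7837 kN.
I_c = πr⁴/4 = π × 0.69⁴/4 = 0.178027 m⁴.
Centre of pressure: y_p = y_c + I_c/(y_c·A) = 4.64 + 0.178027/(4.64 × 1.49571) = 4.64 + 0.025652 = 4.66565 m along the plane.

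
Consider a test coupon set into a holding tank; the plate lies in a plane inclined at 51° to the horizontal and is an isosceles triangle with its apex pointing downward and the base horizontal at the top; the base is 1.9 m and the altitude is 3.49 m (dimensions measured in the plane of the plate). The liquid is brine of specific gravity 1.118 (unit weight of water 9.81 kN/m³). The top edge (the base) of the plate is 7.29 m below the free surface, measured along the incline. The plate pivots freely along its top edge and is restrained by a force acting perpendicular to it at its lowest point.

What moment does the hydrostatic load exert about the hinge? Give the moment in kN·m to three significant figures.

γ = 1.118 × 9.81 = 10.96758 kN/m³.
Let θ = 51° be the plate's angle to the horizontal; measure y along the incline from where the plane meets the free surface. Vertical depth h = y·sinθ with sinθ = 0.777146.
With the apex down, the centroid sits h/3 = 3.49/3 = 1.16333 m below the base (the top edge), so y_c = 7.29 + 1.16333 = 8.45333 m and h_c = 8.45333 × 0.777146 = 6.56947 m.
A = ½ × 1.9 × 3.49 = 3.3155 m².
Resultant F = γ·h_c·A = 10.96758 × 6.56947 × 3.3155 = 238.886 kN.
I_c = b·h³/36 = 1.9 × 3.49³/36 = 2.24351 m⁴.
Centre of pressure: y_p = y_c + I_c/(y_c·A) = 8.45333 + 2.24351/(8.45333 × 3.3155) = 8.45333 + 0.0800481 = 8.53338 m along the plane.
The resultant acts 1.16333 + 0.0800481 = 1.24338 m (along the plate) below the hinge at the top edge, so the moment about the hinge is M = F × 1.24338 = 238.886 × 1.24338 = 297.026 kN·m.

M ≈ 297 kN·m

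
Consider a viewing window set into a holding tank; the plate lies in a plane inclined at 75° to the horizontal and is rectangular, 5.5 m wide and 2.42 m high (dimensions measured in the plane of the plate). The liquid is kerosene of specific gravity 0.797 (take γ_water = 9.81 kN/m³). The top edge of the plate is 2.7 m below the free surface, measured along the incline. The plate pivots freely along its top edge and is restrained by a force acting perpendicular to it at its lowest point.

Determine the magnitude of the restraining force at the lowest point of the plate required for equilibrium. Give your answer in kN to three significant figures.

P ≈ 217 kN

γ = 0.797 × 9.81 = 7.81857 kN/m³.
Let θ = 75° be the plate's angle to the horizontal; measure y along the incline from where the plane meets the free surface. Vertical depth h = y·sinθ with sinθ = 0.965926.
The centroid lies 2.42/2 = 1.21 m below the top edge, so y_c = 2.7 + 1.21 = 3.91 m and h_c = 3.91 × 0.965926 = 3.77677 m.
A = 5.5 × 2.42 = 13.31 m².
Resultant F = γ·h_c·A = 7.81857 × 3.77677 × 13.31 = 393.03 kN.
I_c = b·h³/12 = 5.5 × 2.42³/12 = 6.49572 m⁴.
Centre of pressure: y_p = y_c + I_c/(y_c·A) = 3.91 + 6.49572/(3.91 × 13.31) = 3.91 + 0.124817 = 4.03482 m along the plane.
The resultant acts 1.21 + 0.124817 = 1.33482 m (along the plate) below the hinge at the top edge, so the moment about the hinge is M = F × 1.33482 = 393.03 × 1.33482 = 524.624 kN·m.
A normal force at the bottom, 2.42 m from the hinge, must supply this moment: P = 524.624/2.42 = 216.787 kN.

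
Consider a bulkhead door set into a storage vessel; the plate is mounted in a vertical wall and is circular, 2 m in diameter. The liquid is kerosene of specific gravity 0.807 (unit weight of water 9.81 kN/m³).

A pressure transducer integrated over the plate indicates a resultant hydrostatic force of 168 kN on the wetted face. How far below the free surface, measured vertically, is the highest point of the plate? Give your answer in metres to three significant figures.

d_top ≈ 5.75 m

γ = 0.807 × 9.81 = 7.91667 kN/m³.
A = π(1)² = 3.14159 m².
From F = γ·h_c·A, the centroid depth is h_c = 168/(7.91667 × 3.14159) = 6.75487 m.
The centroid is at the centre, 1 m below the top of the plate, so the highest point sits at h_top = 6.75487 − 1 = 5.75487 m below the surface.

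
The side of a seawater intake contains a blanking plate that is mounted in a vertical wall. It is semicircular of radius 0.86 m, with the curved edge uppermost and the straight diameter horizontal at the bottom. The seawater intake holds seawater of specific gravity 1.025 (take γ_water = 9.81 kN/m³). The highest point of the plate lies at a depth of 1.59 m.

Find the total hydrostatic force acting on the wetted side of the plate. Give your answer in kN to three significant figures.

F ≈ 24.4 kN

γ = 1.025 × 9.81 = 10.05525 kN/m³.
The centroid lies 4r/(3π) = 0.364995 m above the diameter, so r − 4r/(3π) = 0.86 − 0.364995 = 0.495005 m below the topmost point, so the centroid depth is h_c = 1.59 + 0.495005 = 2.08501 m.
A = πr²/2 = π × 0.86²/2 = 1.16176 m².
Resultant F = γ·h_c·A = 10.05525 × 2.08501 × 1.16176 = 24.3566 kN.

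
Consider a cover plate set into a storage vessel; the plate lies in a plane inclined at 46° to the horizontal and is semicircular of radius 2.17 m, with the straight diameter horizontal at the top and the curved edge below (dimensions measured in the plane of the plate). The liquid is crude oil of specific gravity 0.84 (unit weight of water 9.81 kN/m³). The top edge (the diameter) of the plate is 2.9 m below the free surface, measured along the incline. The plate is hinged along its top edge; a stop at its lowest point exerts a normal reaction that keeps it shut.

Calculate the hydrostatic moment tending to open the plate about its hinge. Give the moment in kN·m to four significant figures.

M ≈ 168.7 kN·m

γ = 0.84 × 9.81 = 8.2404 kN/m³.
Let θ = 46° be the plate's angle to the horizontal; measure y along the incline from where the plane meets the free surface. Vertical depth h = y·sinθ with sinθ = 0.719340.
The centroid of a semicircle lies 4r/(3π) = 0.920977 m from the diameter, here below the top edge, so y_c = 2.9 + 0.920977 = 3.82098 m and h_c = 3.82098 × 0.719340 = 2.74858 m.
A = πr²/2 = π × 2.17²/2 = 7.39672 m².
Resultant F = γ·h_c·A = 8.2404 × 2.74858 × 7.39672 = 167.531 kN.
I_c = (π/8 − 8/(9π))·r⁴ = 0.109757 × 2.17⁴ = 2.43372 m⁴.
Centre of pressure: y_p = y_c + I_c/(y_c·A) = 3.82098 + 2.43372/(3.82098 × 7.39672) = 3.82098 + 0.0861106 = 3.90709 m along the plane.
The resultant acts 0.920977 + 0.0861106 = 1.00709 m (along the plate) below the hinge at the top edge, so the moment about the hinge is M = F × 1.00709 = 167.531 × 1.00709 = 168.719 kN·m.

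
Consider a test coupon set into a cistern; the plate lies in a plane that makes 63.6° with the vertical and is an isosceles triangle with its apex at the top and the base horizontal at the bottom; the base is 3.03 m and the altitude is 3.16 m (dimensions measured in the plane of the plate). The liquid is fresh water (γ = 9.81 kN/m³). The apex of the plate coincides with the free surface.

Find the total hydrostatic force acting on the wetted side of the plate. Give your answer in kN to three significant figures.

F ≈ 44.0 kN

γ = 9.81 kN/m³.
The plate makes 63.6° with the vertical, i.e. θ = 90° − 63.6° = 26.4° to the horizontal. Measuring y along the incline from the free-surface line, vertical depth h = y·sinθ with sinθ = 0.444635.
With the apex up, the centroid sits 2h/3 = 2 × 3.16/3 = 2.10667 m below the apex, so y_c = 2.10667 m and h_c = 2.10667 × 0.444635 = 0.936699 m.
A = ½ × 3.03 × 3.16 = 4.7874 m².
Resultant F = γ·h_c·A = 9.81 × 0.936699 × 4.7874 = 43.9915 kN.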